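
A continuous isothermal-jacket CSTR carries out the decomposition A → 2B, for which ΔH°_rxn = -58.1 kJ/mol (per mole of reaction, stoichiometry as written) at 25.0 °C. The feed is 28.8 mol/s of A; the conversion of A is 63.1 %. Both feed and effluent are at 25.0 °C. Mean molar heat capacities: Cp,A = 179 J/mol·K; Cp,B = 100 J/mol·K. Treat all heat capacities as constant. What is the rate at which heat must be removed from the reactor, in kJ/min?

Extent of reaction ξ = 0.631 × 28.8 = 18.173 mol/s
Reaction term: ξ·ΔH°_rxn = 18.173 × -58.1 = -1055.8 kJ/s
Q = ΔH = -1055.8 kJ/s = -1055.8 kW
Heat removed = 63350 kJ/min

Q_out = 63400 kJ/min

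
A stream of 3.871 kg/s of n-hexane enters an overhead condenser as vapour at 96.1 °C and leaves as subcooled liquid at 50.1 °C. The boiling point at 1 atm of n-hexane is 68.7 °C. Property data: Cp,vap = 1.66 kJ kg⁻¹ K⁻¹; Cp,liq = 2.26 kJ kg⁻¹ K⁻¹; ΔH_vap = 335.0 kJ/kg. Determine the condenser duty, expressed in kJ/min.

Q_c = 98100 kJ/min

vapour 96.1→68.7 °C: -45.484 kJ/kg
condensation at 68.7 °C: -335 kJ/kg
liquid 68.7→50.1 °C: -42.036 kJ/kg
Δh = -45.484 + -335 + -42.036 = -422.52 kJ/kg
Q = ṁ·Δh = 3.871 kg/s × -422.52 kJ/kg = -1635.6 kJ/s
|Q| = 1635.6 kW = 98134 kJ/min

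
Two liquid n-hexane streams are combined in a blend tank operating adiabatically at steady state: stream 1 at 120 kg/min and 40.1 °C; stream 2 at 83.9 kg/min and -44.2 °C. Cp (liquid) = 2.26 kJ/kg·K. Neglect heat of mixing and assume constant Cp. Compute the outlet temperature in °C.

T_out = 5.41 °C

No heat crosses the boundary, so H_out = H_in.
Σ ṁᵢCp,ᵢTᵢ = 120×2.26×40.1 + 83.9×2.26×-44.2 = 2494.2
Σ ṁᵢCp,ᵢ = 120×2.26 + 83.9×2.26 = 460.81
T_out = 2494.2 / 460.81 = 5.4126 °C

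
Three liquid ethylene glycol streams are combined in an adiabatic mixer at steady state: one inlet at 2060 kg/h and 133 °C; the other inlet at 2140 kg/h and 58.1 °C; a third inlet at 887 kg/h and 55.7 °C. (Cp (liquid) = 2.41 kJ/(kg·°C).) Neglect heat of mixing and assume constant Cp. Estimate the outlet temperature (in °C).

T_out = 88.0 °C

No heat crosses the boundary, so H_out = H_in.
T_out = Σ ṁᵢCp,ᵢTᵢ / Σ ṁᵢCp,ᵢ
      = 1.079e+06 / 12260 = 88.013 °C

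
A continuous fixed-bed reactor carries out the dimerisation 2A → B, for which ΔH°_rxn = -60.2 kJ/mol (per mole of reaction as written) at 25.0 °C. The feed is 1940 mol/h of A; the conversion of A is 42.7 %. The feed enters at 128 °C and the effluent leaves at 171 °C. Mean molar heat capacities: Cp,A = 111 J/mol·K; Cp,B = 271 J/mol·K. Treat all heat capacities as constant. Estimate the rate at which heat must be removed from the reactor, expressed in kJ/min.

Extent of reaction ξ = 0.427 × 1940 / 2 = 414.19 mol/h
Reaction term: ξ·ΔH°_rxn = 414.19 × -60.2 = -24934 kJ/h
Sensible, feed 128→25 °C: -22180 kJ/h
Outlet flows (mol/h): A 1111.6, B 414.19
Sensible, products 25→171 °C: 34403 kJ/h
Q = ΔH = -12712 kJ/h = -3.531 kW
Heat removed = 211.86 kJ/min

Q_out = 212 kJ/min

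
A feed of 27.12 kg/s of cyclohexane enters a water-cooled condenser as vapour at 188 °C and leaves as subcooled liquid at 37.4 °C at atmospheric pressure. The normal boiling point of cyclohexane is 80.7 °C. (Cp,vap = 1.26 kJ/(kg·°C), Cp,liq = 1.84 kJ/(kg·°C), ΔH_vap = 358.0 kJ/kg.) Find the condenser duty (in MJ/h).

vapour 188→80.7 °C: -135.2 kJ/kg
condensation at 80.7 °C: -358 kJ/kg
liquid 80.7→37.4 °C: -79.672 kJ/kg
Δh = -135.2 + -358 + -79.672 = -572.87 kJ/kg
Q = ṁ·Δh = 27.12 kg/s × -572.87 kJ/kg = -15536 kJ/s
|Q| = 15536 kW = 55930 MJ/h

Q_c = 55900 MJ/h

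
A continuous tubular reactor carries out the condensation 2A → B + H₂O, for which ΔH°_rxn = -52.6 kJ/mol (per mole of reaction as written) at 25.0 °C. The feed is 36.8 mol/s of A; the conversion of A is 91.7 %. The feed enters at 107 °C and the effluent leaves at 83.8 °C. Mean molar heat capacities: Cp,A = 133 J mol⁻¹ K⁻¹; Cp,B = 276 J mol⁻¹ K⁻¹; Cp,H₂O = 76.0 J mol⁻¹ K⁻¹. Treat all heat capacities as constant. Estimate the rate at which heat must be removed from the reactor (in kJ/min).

Extent of reaction ξ = 0.917 × 36.8 / 2 = 16.873 mol/s
Reaction term: ξ·ΔH°_rxn = 16.873 × -52.6 = -887.51 kJ/s
Sensible, feed 107→25 °C: -401.34 kJ/s
Outlet flows (mol/s): A 3.0544, B 16.873, H₂O 16.873
Sensible, products 25→83.8 °C: 373.11 kJ/s
Q = ΔH = -915.74 kJ/s = -915.74 kW
Heat removed = 54944 kJ/min

Q_out = 54900 kJ/min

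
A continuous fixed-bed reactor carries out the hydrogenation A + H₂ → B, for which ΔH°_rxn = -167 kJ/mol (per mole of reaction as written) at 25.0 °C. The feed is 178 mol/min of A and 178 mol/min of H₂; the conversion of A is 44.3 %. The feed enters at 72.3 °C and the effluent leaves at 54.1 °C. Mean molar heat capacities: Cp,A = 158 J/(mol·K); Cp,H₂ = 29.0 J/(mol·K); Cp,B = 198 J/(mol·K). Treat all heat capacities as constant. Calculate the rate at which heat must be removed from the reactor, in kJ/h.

Extent of reaction ξ = 0.443 × 178 = 78.854 mol/min
Reaction term: ξ·ΔH°_rxn = 78.854 × -167 = -13169 kJ/min
Sensible, feed 72.3→25 °C: -1574.4 kJ/min
Outlet flows (mol/min): A 99.146, H₂ 99.146, B 78.854
Sensible, products 25→54.1 °C: 993.86 kJ/min
Q = ΔH = -13749 kJ/min = -229.15 kW
Heat removed = 824950 kJ/h

Q_out = 825000 kJ/h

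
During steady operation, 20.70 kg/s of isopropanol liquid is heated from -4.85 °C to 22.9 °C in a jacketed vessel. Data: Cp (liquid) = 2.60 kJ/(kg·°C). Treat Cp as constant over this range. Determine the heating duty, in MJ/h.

Q = 5380 MJ/h

Q = ṁ·Cp·ΔT = 20.70 × 2.60 × (22.9 − -4.85) = 1493.5 kJ/s
Heating duty = 5376.6 MJ/h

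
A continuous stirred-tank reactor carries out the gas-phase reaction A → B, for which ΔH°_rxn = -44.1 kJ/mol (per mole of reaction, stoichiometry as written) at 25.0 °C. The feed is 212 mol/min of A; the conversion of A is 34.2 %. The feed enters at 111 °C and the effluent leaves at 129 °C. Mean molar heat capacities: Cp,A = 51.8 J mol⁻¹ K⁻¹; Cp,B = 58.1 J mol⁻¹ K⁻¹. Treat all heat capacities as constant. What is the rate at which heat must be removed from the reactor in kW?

Extent of reaction ξ = 0.342 × 212 = 72.504 mol/min
Reaction term: ξ·ΔH°_rxn = 72.504 × -44.1 = -3197.4 kJ/min
Sensible, feed 111→25 °C: -944.42 kJ/min
Outlet flows (mol/min): A 139.5, B 72.504
Sensible, products 25→129 °C: 1189.6 kJ/min
Q = ΔH = -2952.3 kJ/min = -49.204 kW
Heat removed = 49.204 kW

Q_out = 49.2 kW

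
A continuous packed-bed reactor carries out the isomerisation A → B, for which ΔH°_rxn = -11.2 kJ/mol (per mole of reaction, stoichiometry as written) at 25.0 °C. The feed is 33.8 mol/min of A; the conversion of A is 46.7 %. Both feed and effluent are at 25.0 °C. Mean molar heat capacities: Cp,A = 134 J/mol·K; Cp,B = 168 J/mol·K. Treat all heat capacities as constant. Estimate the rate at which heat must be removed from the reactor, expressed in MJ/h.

Q_out = 10.6 MJ/h

Extent of reaction ξ = 0.467 × 33.8 = 15.785 mol/min
Reaction term: ξ·ΔH°_rxn = 15.785 × -11.2 = -176.79 kJ/min
Q = ΔH = -176.79 kJ/min = -2.9465 kW
Heat removed = 10.607 MJ/h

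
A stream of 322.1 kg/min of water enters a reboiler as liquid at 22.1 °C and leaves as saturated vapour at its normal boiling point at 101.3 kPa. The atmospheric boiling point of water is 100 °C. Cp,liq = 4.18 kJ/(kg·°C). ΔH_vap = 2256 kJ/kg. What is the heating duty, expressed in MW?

Q = 13.9 MW

liquid 22.1→100 °C: 325.62 kJ/kg
vaporisation at 100 °C: 2256 kJ/kg
Δh = 325.62 + 2256 = 2581.6 kJ/kg
Q = ṁ·Δh = 322.1 kg/min × 2581.6 kJ/kg = 831540 kJ/min
|Q| = 13859 kW = 13.859 MW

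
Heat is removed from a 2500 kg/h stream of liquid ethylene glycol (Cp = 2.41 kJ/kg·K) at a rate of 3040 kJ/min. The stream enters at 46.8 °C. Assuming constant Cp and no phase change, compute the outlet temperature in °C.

Q = 3040 kJ/min = 182400 kJ/h
ΔT = Q/(ṁ·Cp) = 182400/(2500×2.41) = 30.274 K
T_out = 46.8 − 30.274 = 16.526 °C

T_out = 16.5 °C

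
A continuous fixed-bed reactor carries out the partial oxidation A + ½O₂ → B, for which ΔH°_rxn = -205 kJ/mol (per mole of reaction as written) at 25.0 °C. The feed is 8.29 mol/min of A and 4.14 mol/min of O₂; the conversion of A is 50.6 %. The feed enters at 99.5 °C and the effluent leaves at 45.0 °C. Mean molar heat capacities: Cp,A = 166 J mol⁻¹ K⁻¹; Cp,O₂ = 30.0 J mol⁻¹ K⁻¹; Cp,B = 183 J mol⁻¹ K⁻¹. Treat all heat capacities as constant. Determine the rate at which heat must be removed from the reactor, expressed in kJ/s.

Q_out = 15.7 kJ/s

Extent of reaction ξ = 0.506 × 8.29 = 4.1947 mol/min
Reaction term: ξ·ΔH°_rxn = 4.1947 × -205 = -859.92 kJ/min
Sensible, feed 99.5→25 °C: -111.78 kJ/min
Outlet flows (mol/min): A 4.0953, O₂ 2.0426, B 4.1947
Sensible, products 25→45.0 °C: 30.175 kJ/min
Q = ΔH = -941.52 kJ/min = -15.692 kW
Heat removed = 15.692 kJ/s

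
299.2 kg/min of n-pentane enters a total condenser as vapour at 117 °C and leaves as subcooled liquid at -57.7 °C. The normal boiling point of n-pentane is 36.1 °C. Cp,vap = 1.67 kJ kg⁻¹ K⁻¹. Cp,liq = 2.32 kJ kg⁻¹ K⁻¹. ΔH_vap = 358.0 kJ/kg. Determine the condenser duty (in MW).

Q_c = 3.54 MW

vapour 117→36.1 °C: -135.1 kJ/kg
condensation at 36.1 °C: -358 kJ/kg
liquid 36.1→-57.7 °C: -217.62 kJ/kg
Δh = -135.1 + -358 + -217.62 = -710.72 kJ/kg
Q = ṁ·Δh = 299.2 kg/min × -710.72 kJ/kg = -212650 kJ/min
|Q| = 3544.1 kW = 3.5441 MW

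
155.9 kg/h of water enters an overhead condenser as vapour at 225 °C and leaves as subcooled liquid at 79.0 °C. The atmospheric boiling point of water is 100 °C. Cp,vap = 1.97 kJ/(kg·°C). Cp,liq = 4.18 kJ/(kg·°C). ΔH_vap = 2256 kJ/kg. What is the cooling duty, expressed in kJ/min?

Q_c = 6730 kJ/min

vapour 225→100 °C: -246.25 kJ/kg
condensation at 100 °C: -2256 kJ/kg
liquid 100→79.0 °C: -87.78 kJ/kg
Δh = -246.25 + -2256 + -87.78 = -2590 kJ/kg
Q = ṁ·Δh = 155.9 kg/h × -2590 kJ/kg = -403790 kJ/h
|Q| = 112.16 kW = 6729.8 kJ/min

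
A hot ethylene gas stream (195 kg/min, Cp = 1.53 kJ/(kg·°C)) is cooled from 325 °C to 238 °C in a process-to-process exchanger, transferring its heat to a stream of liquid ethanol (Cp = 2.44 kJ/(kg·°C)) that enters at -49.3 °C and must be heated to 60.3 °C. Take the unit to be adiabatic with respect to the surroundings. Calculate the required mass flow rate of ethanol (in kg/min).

Heat released by hot stream: Q = 195 × 1.53 × (325 − 238) = 25956 kJ/min
Energy balance on cold side (adiabatic exchanger): Q = ṁ_c·Cp_c·(T_c,out − T_c,in)
ṁ_c = 25956 / [2.44 × (60.3 − -49.3)] = 97.061 kg/min

ṁ_c = 97.1 kg/min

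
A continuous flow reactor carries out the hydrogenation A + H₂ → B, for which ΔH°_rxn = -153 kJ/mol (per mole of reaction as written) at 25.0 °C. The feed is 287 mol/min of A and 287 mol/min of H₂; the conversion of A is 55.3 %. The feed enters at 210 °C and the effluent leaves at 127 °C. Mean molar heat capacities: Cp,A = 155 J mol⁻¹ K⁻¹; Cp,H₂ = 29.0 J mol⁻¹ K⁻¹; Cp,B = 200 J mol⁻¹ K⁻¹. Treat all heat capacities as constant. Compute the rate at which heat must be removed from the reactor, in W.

Extent of reaction ξ = 0.553 × 287 = 158.71 mol/min
Reaction term: ξ·ΔH°_rxn = 158.71 × -153 = -24283 kJ/min
Sensible, feed 210→25 °C: -9769.5 kJ/min
Outlet flows (mol/min): A 128.29, H₂ 128.29, B 158.71
Sensible, products 25→127 °C: 5645.4 kJ/min
Q = ΔH = -28407 kJ/min = -473.45 kW
Heat removed = 473450 W

Q_out = 473000 W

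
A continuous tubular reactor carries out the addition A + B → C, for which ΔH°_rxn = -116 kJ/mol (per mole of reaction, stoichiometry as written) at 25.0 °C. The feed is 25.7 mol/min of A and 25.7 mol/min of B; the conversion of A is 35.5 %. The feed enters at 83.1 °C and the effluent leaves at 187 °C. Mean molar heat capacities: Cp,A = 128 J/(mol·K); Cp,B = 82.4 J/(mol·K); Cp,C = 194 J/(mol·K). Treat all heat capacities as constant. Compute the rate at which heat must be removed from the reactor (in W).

Extent of reaction ξ = 0.355 × 25.7 = 9.1235 mol/min
Reaction term: ξ·ΔH°_rxn = 9.1235 × -116 = -1058.3 kJ/min
Sensible, feed 83.1→25 °C: -314.16 kJ/min
Outlet flows (mol/min): A 16.576, B 16.576, C 9.1235
Sensible, products 25→187 °C: 851.74 kJ/min
Q = ΔH = -520.75 kJ/min = -8.6791 kW
Heat removed = 8679.1 W

Q_out = 8680 W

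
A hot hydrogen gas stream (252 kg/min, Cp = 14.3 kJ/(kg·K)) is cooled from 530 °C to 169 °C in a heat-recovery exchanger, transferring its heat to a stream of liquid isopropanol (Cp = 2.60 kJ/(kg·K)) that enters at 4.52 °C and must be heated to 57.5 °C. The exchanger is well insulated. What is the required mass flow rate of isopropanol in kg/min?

Heat released by hot stream: Q = 252 × 14.3 × (530 − 169) = 1.3009e+06 kJ/min
Energy balance on cold side (adiabatic exchanger): Q = ṁ_c·Cp_c·(T_c,out − T_c,in)
ṁ_c = 1.3009e+06 / [2.60 × (57.5 − 4.52)] = 9444.1 kg/min

ṁ_c = 9440 kg/min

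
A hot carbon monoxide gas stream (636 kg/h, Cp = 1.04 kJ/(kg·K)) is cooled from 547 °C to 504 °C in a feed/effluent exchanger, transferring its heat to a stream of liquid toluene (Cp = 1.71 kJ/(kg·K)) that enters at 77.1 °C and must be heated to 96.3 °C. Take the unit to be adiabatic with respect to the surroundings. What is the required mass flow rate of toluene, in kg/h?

Heat released by hot stream: Q = 636 × 1.04 × (547 − 504) = 28442 kJ/h
Energy balance on cold side (adiabatic exchanger): Q = ṁ_c·Cp_c·(T_c,out − T_c,in)
ṁ_c = 28442 / [1.71 × (96.3 − 77.1)] = 866.29 kg/h

ṁ_c = 866 kg/h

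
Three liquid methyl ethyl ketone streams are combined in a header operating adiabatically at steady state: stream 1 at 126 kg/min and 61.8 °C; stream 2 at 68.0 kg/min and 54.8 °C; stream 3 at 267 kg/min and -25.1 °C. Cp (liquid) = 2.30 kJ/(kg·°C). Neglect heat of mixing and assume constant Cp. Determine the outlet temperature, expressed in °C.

Adiabatic, steady state ⇒ Σ ṁᵢCp,ᵢ(T_out − Tᵢ) = 0
T_out = Σ ṁᵢCp,ᵢTᵢ / Σ ṁᵢCp,ᵢ
      = 11066 / 1060.3 = 10.437 °C

T_out = 10.4 °C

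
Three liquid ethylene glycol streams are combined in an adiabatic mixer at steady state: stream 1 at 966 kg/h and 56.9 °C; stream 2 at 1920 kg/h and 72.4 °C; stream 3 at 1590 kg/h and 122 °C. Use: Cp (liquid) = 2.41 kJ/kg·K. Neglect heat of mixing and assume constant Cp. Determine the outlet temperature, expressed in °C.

T_out = 86.7 °C

No heat crosses the boundary, so H_out = H_in.
T_out = Σ ṁᵢCp,ᵢTᵢ / Σ ṁᵢCp,ᵢ
      = 934970 / 10787 = 86.674 °C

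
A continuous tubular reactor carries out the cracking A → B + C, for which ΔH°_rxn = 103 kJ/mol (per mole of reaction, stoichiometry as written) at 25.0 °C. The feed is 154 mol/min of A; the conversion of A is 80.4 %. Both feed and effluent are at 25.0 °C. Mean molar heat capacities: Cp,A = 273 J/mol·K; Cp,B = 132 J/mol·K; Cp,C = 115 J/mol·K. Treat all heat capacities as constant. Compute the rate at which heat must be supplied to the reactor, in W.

Q_in = 213000 W

Extent of reaction ξ = 0.804 × 154 = 123.82 mol/min
Reaction term: ξ·ΔH°_rxn = 123.82 × 103 = 12753 kJ/min
Q = ΔH = 12753 kJ/min = 212.55 kW
Heat supplied = 212550 W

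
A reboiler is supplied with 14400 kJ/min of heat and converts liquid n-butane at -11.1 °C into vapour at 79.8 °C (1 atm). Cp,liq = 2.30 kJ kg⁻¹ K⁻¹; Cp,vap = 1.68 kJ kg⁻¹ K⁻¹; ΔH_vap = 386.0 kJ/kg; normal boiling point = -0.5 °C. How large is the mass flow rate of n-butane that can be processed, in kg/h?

ṁ = 1580 kg/h

Δh = 2.30×(-0.5−-11.1) + 386.0 + 1.68×(79.8−-0.5) = 545.28 kJ/kg
Q = 14400 kJ/min = 240 kJ/s = 864000 kJ/h
ṁ = Q/Δh = 864000 / 545.28 = 1584.5 kg/h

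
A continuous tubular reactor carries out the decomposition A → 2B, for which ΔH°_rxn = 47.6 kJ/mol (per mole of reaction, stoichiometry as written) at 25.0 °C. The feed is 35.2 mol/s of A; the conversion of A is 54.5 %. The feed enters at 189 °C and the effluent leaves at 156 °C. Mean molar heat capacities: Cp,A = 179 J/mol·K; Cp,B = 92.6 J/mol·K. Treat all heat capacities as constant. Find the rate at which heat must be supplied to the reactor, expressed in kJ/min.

Q_in = 43200 kJ/min

Extent of reaction ξ = 0.545 × 35.2 = 19.184 mol/s
Reaction term: ξ·ΔH°_rxn = 19.184 × 47.6 = 913.16 kJ/s
Sensible, feed 189→25 °C: -1033.3 kJ/s
Outlet flows (mol/s): A 16.016, B 38.368
Sensible, products 25→156 °C: 840.99 kJ/s
Q = ΔH = 720.81 kJ/s = 720.81 kW
Heat supplied = 43249 kJ/min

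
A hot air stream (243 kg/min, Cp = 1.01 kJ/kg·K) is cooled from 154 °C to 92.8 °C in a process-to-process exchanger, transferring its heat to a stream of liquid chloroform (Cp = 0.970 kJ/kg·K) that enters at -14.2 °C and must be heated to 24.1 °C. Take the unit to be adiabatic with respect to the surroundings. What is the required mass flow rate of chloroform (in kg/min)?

ṁ_c = 404 kg/min

Heat released by hot stream: Q = 243 × 1.01 × (154 − 92.8) = 15020 kJ/min
Energy balance on cold side (adiabatic exchanger): Q = ṁ_c·Cp_c·(T_c,out − T_c,in)
ṁ_c = 15020 / [0.970 × (24.1 − -14.2)] = 404.3 kg/min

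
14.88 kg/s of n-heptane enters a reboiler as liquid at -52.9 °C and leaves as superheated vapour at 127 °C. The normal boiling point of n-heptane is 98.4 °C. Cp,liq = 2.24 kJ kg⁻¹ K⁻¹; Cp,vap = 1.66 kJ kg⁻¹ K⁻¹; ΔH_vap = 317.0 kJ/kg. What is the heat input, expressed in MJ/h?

Q = 37700 MJ/h

liquid -52.9→98.4 °C: 338.91 kJ/kg
vaporisation at 98.4 °C: 317 kJ/kg
vapour 98.4→127 °C: 47.476 kJ/kg
Δh = 338.91 + 317 + 47.476 = 703.39 kJ/kg
Q = ṁ·Δh = 14.88 kg/s × 703.39 kJ/kg = 10466 kJ/s
|Q| = 10466 kW = 37679 MJ/h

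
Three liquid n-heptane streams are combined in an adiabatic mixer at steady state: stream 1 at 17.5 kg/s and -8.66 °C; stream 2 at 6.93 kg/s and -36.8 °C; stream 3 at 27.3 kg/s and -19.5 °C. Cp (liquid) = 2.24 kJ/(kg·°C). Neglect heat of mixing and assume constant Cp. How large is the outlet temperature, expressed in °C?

T_out = -18.2 °C

Energy balance with Q = 0: Σ ṁᵢCp,ᵢ(T_out − Tᵢ) = 0
T_out = Σ ṁᵢCp,ᵢTᵢ / Σ ṁᵢCp,ᵢ
      = -2103.2 / 115.88 = -18.15 °C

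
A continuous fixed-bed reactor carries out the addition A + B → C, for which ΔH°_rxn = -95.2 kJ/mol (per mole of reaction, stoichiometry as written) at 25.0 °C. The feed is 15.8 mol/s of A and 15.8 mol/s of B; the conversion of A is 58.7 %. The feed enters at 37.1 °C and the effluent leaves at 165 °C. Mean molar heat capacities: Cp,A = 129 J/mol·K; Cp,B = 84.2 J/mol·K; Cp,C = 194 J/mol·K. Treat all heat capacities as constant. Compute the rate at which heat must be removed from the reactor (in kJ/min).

Extent of reaction ξ = 0.587 × 15.8 = 9.2746 mol/s
Reaction term: ξ·ΔH°_rxn = 9.2746 × -95.2 = -882.94 kJ/s
Sensible, feed 37.1→25 °C: -40.76 kJ/s
Outlet flows (mol/s): A 6.5254, B 6.5254, C 9.2746
Sensible, products 25→165 °C: 446.67 kJ/s
Q = ΔH = -477.03 kJ/s = -477.03 kW
Heat removed = 28622 kJ/min

Q_out = 28600 kJ/min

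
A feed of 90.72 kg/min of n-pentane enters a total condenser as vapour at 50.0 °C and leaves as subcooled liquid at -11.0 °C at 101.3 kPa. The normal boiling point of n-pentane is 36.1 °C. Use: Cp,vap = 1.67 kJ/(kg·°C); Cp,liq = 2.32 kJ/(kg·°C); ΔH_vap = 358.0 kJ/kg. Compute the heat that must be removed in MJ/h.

vapour 50.0→36.1 °C: -23.213 kJ/kg
condensation at 36.1 °C: -358 kJ/kg
liquid 36.1→-11.0 °C: -109.27 kJ/kg
Δh = -23.213 + -358 + -109.27 = -490.49 kJ/kg
Q = ṁ·Δh = 90.72 kg/min × -490.49 kJ/kg = -44497 kJ/min
|Q| = 741.61 kW = 2669.8 MJ/h

Q_c = 2670 MJ/h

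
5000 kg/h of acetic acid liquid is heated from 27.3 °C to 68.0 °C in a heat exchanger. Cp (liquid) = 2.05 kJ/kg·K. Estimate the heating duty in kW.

Q = 116 kW

Q = ṁ·Cp·ΔT = 5000 × 2.05 × (68.0 − 27.3) = 417180 kJ/h
Converting: 417180 / 3600 s = 115.88 kW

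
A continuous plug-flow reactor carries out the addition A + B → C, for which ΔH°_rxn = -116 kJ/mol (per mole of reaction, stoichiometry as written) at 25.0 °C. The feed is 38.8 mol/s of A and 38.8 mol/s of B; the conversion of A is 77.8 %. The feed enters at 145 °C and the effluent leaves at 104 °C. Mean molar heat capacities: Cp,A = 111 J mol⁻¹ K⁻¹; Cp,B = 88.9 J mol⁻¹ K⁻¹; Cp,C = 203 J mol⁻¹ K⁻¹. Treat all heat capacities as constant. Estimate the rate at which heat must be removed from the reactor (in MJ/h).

Q_out = 13700 MJ/h

Extent of reaction ξ = 0.778 × 38.8 = 30.186 mol/s
Reaction term: ξ·ΔH°_rxn = 30.186 × -116 = -3501.6 kJ/s
Sensible, feed 145→25 °C: -930.73 kJ/s
Outlet flows (mol/s): A 8.6136, B 8.6136, C 30.186
Sensible, products 25→104 °C: 620.13 kJ/s
Q = ΔH = -3812.2 kJ/s = -3812.2 kW
Heat removed = 13724 MJ/h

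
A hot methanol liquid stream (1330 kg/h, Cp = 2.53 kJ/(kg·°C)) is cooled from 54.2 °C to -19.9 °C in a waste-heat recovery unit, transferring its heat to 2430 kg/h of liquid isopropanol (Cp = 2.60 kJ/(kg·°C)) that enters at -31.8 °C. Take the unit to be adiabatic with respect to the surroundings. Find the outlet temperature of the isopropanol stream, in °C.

T_c,out = 7.66 °C

Heat released by hot stream: Q = 1330 × 2.53 × (54.2 − -19.9) = 249340 kJ/h
Energy balance on cold side (adiabatic exchanger): Q = ṁ_c·Cp_c·(T_c,out − T_c,in)
T_c,out = -31.8 + 249340/(2430 × 2.60) = 7.6649 °C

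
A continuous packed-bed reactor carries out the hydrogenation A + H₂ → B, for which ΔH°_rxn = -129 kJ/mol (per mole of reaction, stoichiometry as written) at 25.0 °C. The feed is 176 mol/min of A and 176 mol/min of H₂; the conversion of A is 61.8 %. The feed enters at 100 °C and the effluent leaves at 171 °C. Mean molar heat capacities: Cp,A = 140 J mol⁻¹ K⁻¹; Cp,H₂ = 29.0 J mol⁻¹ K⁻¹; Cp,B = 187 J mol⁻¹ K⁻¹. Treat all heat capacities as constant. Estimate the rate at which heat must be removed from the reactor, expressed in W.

Q_out = 194000 W

Extent of reaction ξ = 0.618 × 176 = 108.77 mol/min
Reaction term: ξ·ΔH°_rxn = 108.77 × -129 = -14031 kJ/min
Sensible, feed 100→25 °C: -2230.8 kJ/min
Outlet flows (mol/min): A 67.232, H₂ 67.232, B 108.77
Sensible, products 25→171 °C: 4628.5 kJ/min
Q = ΔH = -11633 kJ/min = -193.89 kW
Heat removed = 193890 W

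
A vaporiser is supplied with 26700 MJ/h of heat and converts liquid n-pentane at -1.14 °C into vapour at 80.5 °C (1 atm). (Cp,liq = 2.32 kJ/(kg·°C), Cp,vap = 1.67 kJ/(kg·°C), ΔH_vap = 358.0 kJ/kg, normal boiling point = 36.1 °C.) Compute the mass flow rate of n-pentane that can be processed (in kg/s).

ṁ = 14.3 kg/s

Δh = 2.32×(36.1−-1.14) + 358.0 + 1.67×(80.5−36.1) = 518.54 kJ/kg
Q = 26700 MJ/h = 7416.7 kJ/s = 7416.7 kJ/s
ṁ = Q/Δh = 7416.7 / 518.54 = 14.303 kg/s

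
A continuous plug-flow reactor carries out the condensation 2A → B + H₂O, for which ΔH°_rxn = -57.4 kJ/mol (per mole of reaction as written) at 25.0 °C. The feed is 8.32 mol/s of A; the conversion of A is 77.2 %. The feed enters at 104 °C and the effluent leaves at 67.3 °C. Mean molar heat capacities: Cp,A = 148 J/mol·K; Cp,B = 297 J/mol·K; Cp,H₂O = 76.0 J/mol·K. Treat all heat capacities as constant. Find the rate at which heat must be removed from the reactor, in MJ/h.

Q_out = 789 MJ/h

Extent of reaction ξ = 0.772 × 8.32 / 2 = 3.2115 mol/s
Reaction term: ξ·ΔH°_rxn = 3.2115 × -57.4 = -184.34 kJ/s
Sensible, feed 104→25 °C: -97.277 kJ/s
Outlet flows (mol/s): A 1.897, B 3.2115, H₂O 3.2115
Sensible, products 25→67.3 °C: 62.547 kJ/s
Q = ΔH = -219.07 kJ/s = -219.07 kW
Heat removed = 788.66 MJ/h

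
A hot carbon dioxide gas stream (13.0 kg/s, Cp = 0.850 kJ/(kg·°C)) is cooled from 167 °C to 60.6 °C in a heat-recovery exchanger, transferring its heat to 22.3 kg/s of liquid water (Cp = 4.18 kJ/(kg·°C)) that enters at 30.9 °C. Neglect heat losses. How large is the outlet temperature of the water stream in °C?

Heat released by hot stream: Q = 13.0 × 0.850 × (167 − 60.6) = 1175.7 kJ/s
Energy balance on cold side (adiabatic exchanger): Q = ṁ_c·Cp_c·(T_c,out − T_c,in)
T_c,out = 30.9 + 1175.7/(22.3 × 4.18) = 43.513 °C

T_c,out = 43.5 °C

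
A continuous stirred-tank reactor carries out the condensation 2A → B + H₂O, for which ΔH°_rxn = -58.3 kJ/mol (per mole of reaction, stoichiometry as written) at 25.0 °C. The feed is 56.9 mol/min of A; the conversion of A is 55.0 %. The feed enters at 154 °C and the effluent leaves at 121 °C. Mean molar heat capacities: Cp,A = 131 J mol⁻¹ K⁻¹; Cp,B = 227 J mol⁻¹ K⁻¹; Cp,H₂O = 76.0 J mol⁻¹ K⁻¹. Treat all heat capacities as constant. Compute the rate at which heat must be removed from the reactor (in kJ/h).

Q_out = 65800 kJ/h

Extent of reaction ξ = 0.550 × 56.9 / 2 = 15.648 mol/min
Reaction term: ξ·ΔH°_rxn = 15.648 × -58.3 = -912.25 kJ/min
Sensible, feed 154→25 °C: -961.55 kJ/min
Outlet flows (mol/min): A 25.605, B 15.648, H₂O 15.648
Sensible, products 25→121 °C: 777.16 kJ/min
Q = ΔH = -1096.6 kJ/min = -18.277 kW
Heat removed = 65798 kJ/h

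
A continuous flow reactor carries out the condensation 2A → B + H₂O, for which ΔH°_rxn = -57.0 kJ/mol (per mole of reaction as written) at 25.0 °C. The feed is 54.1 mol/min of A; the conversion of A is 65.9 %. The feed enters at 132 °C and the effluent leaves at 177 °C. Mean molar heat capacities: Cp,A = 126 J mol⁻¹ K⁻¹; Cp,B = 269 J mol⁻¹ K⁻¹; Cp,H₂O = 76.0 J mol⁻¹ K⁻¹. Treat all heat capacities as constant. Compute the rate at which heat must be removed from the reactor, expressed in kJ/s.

Q_out = 7.62 kJ/s

Extent of reaction ξ = 0.659 × 54.1 / 2 = 17.826 mol/min
Reaction term: ξ·ΔH°_rxn = 17.826 × -57.0 = -1016.1 kJ/min
Sensible, feed 132→25 °C: -729.38 kJ/min
Outlet flows (mol/min): A 18.448, B 17.826, H₂O 17.826
Sensible, products 25→177 °C: 1288.1 kJ/min
Q = ΔH = -457.34 kJ/min = -7.6224 kW
Heat removed = 7.6224 kJ/s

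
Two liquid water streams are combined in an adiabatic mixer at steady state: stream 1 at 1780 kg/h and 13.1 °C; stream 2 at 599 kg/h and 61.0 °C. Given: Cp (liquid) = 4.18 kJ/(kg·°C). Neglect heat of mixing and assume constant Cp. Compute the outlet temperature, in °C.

T_out = 25.2 °C

Adiabatic, steady state ⇒ Σ ṁᵢCp,ᵢ(T_out − Tᵢ) = 0
T_out = Σ ṁᵢCp,ᵢTᵢ / Σ ṁᵢCp,ᵢ
      = 250200 / 9944.2 = 25.161 °C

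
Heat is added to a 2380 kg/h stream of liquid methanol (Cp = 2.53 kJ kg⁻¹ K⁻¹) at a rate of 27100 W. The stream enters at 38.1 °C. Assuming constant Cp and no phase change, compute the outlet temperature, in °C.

T_out = 54.3 °C

Q = 27100 W = 97560 kJ/h
ΔT = Q/(ṁ·Cp) = 97560/(2380×2.53) = 16.202 K
T_out = 38.1 + 16.202 = 54.302 °C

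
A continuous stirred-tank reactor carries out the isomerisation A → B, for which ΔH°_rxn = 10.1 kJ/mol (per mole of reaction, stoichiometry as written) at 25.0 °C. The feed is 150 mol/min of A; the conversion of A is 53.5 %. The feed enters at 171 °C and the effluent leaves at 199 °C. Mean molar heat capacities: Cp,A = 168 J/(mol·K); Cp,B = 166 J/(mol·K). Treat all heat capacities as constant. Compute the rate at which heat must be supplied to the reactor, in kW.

Extent of reaction ξ = 0.535 × 150 = 80.25 mol/min
Reaction term: ξ·ΔH°_rxn = 80.25 × 10.1 = 810.52 kJ/min
Sensible, feed 171→25 °C: -3679.2 kJ/min
Outlet flows (mol/min): A 69.75, B 80.25
Sensible, products 25→199 °C: 4356.9 kJ/min
Q = ΔH = 1488.2 kJ/min = 24.803 kW
Heat supplied = 24.803 kW

Q_in = 24.8 kW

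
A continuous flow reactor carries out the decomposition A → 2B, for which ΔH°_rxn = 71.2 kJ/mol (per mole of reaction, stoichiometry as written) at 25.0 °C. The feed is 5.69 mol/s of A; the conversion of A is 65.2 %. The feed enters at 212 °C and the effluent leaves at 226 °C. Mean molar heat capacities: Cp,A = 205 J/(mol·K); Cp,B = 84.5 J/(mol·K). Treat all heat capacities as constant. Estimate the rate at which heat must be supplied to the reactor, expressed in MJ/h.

Extent of reaction ξ = 0.652 × 5.69 = 3.7099 mol/s
Reaction term: ξ·ΔH°_rxn = 3.7099 × 71.2 = 264.14 kJ/s
Sensible, feed 212→25 °C: -218.13 kJ/s
Outlet flows (mol/s): A 1.9801, B 7.4198
Sensible, products 25→226 °C: 207.61 kJ/s
Q = ΔH = 253.63 kJ/s = 253.63 kW
Heat supplied = 913.06 MJ/h

Q_in = 913 MJ/h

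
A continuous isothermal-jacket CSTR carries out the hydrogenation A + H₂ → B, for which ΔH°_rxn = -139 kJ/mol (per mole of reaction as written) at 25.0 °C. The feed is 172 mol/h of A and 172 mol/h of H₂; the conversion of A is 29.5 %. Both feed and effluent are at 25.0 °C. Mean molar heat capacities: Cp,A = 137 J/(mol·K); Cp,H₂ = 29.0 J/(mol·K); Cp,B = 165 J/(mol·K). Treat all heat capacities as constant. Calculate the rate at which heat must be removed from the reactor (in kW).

Extent of reaction ξ = 0.295 × 172 = 50.74 mol/h
Reaction term: ξ·ΔH°_rxn = 50.74 × -139 = -7052.9 kJ/h
Q = ΔH = -7052.9 kJ/h = -1.9591 kW
Heat removed = 1.9591 kW

Q_out = 1.96 kW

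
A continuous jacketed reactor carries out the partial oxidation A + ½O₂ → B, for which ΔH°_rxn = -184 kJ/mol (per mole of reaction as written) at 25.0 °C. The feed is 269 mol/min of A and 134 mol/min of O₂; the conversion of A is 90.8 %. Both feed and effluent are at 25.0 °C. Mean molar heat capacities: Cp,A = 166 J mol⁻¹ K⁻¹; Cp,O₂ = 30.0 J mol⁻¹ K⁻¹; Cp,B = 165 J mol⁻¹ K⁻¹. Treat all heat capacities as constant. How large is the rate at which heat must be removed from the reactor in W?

Q_out = 749000 W

Extent of reaction ξ = 0.908 × 269 = 244.25 mol/min
Reaction term: ξ·ΔH°_rxn = 244.25 × -184 = -44942 kJ/min
Q = ΔH = -44942 kJ/min = -749.04 kW
Heat removed = 749040 W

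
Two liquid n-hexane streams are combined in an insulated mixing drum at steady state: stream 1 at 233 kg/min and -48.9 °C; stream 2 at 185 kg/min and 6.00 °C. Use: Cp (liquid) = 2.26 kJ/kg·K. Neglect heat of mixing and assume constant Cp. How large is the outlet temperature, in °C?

Adiabatic, steady state ⇒ Σ ṁᵢCp,ᵢ(T_out − Tᵢ) = 0
T_out = Σ ṁᵢCp,ᵢTᵢ / Σ ṁᵢCp,ᵢ
      = -23241 / 944.68 = -24.602 °C

T_out = -24.6 °C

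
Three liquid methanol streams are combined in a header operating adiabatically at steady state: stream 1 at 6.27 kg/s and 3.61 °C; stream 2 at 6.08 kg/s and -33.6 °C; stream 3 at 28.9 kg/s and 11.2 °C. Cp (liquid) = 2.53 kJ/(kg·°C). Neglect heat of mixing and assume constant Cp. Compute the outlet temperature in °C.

T_out = 3.44 °C

Energy balance with Q = 0: Σ ṁᵢCp,ᵢ(T_out − Tᵢ) = 0
Σ ṁᵢCp,ᵢTᵢ = 6.27×2.53×3.61 + 6.08×2.53×-33.6 + 28.9×2.53×11.2 = 359.33
Σ ṁᵢCp,ᵢ = 6.27×2.53 + 6.08×2.53 + 28.9×2.53 = 104.36
T_out = 359.33 / 104.36 = 3.4431 °C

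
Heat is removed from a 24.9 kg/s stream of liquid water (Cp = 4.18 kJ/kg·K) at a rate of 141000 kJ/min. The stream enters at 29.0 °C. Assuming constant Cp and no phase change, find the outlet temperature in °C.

T_out = 6.42 °C

Q = 141000 kJ/min = 2350 kJ/s
ΔT = Q/(ṁ·Cp) = 2350/(24.9×4.18) = 22.578 K
T_out = 29.0 − 22.578 = 6.4216 °C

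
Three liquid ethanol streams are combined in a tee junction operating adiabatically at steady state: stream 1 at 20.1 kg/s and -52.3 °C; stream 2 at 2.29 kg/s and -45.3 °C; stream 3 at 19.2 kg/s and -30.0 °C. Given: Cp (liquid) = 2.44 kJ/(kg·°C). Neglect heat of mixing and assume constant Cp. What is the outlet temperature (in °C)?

No heat crosses the boundary, so H_out = H_in.
Σ ṁᵢCp,ᵢTᵢ = 20.1×2.44×-52.3 + 2.29×2.44×-45.3 + 19.2×2.44×-30.0 = -4223.6
Σ ṁᵢCp,ᵢ = 20.1×2.44 + 2.29×2.44 + 19.2×2.44 = 101.48
T_out = -4223.6 / 101.48 = -41.62 °C

T_out = -41.6 °C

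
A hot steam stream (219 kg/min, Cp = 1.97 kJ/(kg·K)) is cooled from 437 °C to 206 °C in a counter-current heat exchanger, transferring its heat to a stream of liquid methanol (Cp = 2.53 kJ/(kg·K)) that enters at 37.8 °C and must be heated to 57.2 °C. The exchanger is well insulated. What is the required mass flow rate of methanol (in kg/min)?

Heat released by hot stream: Q = 219 × 1.97 × (437 − 206) = 99660 kJ/min
Energy balance on cold side (adiabatic exchanger): Q = ṁ_c·Cp_c·(T_c,out − T_c,in)
ṁ_c = 99660 / [2.53 × (57.2 − 37.8)] = 2030.5 kg/min

ṁ_c = 2030 kg/min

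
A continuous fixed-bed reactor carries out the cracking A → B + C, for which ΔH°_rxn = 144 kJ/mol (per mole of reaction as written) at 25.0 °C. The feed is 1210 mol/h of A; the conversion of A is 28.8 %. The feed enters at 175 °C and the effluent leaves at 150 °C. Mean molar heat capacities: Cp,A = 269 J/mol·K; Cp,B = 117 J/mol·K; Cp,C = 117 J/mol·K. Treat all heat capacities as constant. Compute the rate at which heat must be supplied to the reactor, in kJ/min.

Q_in = 675 kJ/min

Extent of reaction ξ = 0.288 × 1210 = 348.48 mol/h
Reaction term: ξ·ΔH°_rxn = 348.48 × 144 = 50181 kJ/h
Sensible, feed 175→25 °C: -48824 kJ/h
Outlet flows (mol/h): A 861.52, B 348.48, C 348.48
Sensible, products 25→150 °C: 39162 kJ/h
Q = ΔH = 40519 kJ/h = 11.255 kW
Heat supplied = 675.32 kJ/min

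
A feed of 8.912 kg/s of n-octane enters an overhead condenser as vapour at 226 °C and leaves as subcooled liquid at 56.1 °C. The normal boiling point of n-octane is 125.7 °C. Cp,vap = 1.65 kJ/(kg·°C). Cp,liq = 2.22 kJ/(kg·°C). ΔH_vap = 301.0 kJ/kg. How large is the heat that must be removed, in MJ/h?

Q_c = 19900 MJ/h

vapour 226→125.7 °C: -165.49 kJ/kg
condensation at 125.7 °C: -301 kJ/kg
liquid 125.7→56.1 °C: -154.51 kJ/kg
Δh = -165.49 + -301 + -154.51 = -621.01 kJ/kg
Q = ṁ·Δh = 8.912 kg/s × -621.01 kJ/kg = -5534.4 kJ/s
|Q| = 5534.4 kW = 19924 MJ/h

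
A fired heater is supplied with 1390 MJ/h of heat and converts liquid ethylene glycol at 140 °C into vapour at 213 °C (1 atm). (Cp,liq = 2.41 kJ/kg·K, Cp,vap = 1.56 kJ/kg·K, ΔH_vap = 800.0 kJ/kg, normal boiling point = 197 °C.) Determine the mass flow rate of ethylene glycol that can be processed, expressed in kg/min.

Δh = 2.41×(197−140) + 800.0 + 1.56×(213−197) = 962.33 kJ/kg
Q = 1390 MJ/h = 386.11 kJ/s = 23167 kJ/min
ṁ = Q/Δh = 23167 / 962.33 = 24.074 kg/min

ṁ = 24.1 kg/min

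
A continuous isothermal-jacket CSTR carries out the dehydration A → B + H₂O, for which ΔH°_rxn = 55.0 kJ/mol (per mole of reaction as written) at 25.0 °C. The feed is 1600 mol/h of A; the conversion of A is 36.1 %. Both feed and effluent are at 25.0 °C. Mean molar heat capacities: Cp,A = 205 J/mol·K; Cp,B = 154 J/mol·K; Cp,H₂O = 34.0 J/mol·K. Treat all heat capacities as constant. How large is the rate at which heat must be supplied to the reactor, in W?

Q_in = 8820 W

Extent of reaction ξ = 0.361 × 1600 = 577.6 mol/h
Reaction term: ξ·ΔH°_rxn = 577.6 × 55.0 = 31768 kJ/h
Q = ΔH = 31768 kJ/h = 8.8244 kW
Heat supplied = 8824.4 W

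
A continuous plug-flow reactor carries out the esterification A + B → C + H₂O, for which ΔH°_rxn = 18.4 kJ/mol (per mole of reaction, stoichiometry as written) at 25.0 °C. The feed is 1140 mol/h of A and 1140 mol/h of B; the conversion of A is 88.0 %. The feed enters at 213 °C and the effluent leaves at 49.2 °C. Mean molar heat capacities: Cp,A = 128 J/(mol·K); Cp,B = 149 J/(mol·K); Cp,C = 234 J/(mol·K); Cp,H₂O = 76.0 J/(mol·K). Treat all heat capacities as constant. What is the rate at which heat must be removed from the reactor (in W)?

Extent of reaction ξ = 0.880 × 1140 = 1003.2 mol/h
Reaction term: ξ·ΔH°_rxn = 1003.2 × 18.4 = 18459 kJ/h
Sensible, feed 213→25 °C: -59367 kJ/h
Outlet flows (mol/h): A 136.8, B 136.8, C 1003.2, H₂O 1003.2
Sensible, products 25→49.2 °C: 8443 kJ/h
Q = ΔH = -32465 kJ/h = -9.018 kW
Heat removed = 9018 W

Q_out = 9020 W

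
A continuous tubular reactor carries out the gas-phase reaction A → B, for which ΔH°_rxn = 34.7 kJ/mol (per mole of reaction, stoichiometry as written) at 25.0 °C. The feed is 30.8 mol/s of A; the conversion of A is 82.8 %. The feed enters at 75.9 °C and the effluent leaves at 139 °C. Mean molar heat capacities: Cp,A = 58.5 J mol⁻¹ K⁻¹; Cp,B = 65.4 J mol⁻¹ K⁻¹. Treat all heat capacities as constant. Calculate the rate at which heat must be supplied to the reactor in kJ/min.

Q_in = 61100 kJ/min

Extent of reaction ξ = 0.828 × 30.8 = 25.502 mol/s
Reaction term: ξ·ΔH°_rxn = 25.502 × 34.7 = 884.93 kJ/s
Sensible, feed 75.9→25 °C: -91.712 kJ/s
Outlet flows (mol/s): A 5.2976, B 25.502
Sensible, products 25→139 °C: 225.47 kJ/s
Q = ΔH = 1018.7 kJ/s = 1018.7 kW
Heat supplied = 61121 kJ/min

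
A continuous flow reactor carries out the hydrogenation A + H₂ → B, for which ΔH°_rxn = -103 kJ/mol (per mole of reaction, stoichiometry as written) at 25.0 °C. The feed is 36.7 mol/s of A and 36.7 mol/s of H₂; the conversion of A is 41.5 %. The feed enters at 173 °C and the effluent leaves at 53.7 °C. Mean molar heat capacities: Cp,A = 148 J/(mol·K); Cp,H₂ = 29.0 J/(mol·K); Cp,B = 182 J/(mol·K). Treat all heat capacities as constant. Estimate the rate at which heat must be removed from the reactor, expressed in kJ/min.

Extent of reaction ξ = 0.415 × 36.7 = 15.231 mol/s
Reaction term: ξ·ΔH°_rxn = 15.231 × -103 = -1568.7 kJ/s
Sensible, feed 173→25 °C: -961.39 kJ/s
Outlet flows (mol/s): A 21.47, H₂ 21.47, B 15.231
Sensible, products 25→53.7 °C: 188.62 kJ/s
Q = ΔH = -2341.5 kJ/s = -2341.5 kW
Heat removed = 140490 kJ/min

Q_out = 140000 kJ/min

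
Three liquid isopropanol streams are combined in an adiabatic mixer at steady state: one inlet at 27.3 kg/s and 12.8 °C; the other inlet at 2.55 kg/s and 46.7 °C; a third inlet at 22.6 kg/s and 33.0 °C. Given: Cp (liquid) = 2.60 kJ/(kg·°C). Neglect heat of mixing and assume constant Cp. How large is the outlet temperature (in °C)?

Adiabatic, steady state ⇒ Σ ṁᵢCp,ᵢ(T_out − Tᵢ) = 0
T_out = Σ ṁᵢCp,ᵢTᵢ / Σ ṁᵢCp,ᵢ
      = 3157.2 / 136.37 = 23.152 °C

T_out = 23.2 °C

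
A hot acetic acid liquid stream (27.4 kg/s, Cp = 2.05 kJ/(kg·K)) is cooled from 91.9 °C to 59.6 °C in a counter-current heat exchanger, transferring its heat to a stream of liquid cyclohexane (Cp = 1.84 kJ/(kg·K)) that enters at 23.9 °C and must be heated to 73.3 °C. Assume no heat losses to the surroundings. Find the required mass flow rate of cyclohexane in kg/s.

Heat released by hot stream: Q = 27.4 × 2.05 × (91.9 − 59.6) = 1814.3 kJ/s
Energy balance on cold side (adiabatic exchanger): Q = ṁ_c·Cp_c·(T_c,out − T_c,in)
ṁ_c = 1814.3 / [1.84 × (73.3 − 23.9)] = 19.96 kg/s

ṁ_c = 20.0 kg/s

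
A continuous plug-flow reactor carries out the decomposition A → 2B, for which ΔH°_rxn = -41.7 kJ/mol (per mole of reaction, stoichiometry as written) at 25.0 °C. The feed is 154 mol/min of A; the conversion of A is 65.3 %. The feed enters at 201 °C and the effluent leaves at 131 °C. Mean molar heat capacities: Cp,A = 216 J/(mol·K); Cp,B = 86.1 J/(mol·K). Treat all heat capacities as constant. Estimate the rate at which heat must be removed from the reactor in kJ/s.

Extent of reaction ξ = 0.653 × 154 = 100.56 mol/min
Reaction term: ξ·ΔH°_rxn = 100.56 × -41.7 = -4193.4 kJ/min
Sensible, feed 201→25 °C: -5854.5 kJ/min
Outlet flows (mol/min): A 53.438, B 201.12
Sensible, products 25→131 °C: 3059.1 kJ/min
Q = ΔH = -6988.8 kJ/min = -116.48 kW
Heat removed = 116.48 kJ/s

Q_out = 116 kJ/s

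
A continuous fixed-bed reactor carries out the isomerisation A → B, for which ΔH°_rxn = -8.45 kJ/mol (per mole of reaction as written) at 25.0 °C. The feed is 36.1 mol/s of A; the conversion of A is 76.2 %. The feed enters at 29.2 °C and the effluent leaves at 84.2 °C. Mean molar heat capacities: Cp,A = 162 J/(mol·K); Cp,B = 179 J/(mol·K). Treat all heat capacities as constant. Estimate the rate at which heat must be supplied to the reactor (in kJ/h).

Q_in = 421000 kJ/h

Extent of reaction ξ = 0.762 × 36.1 = 27.508 mol/s
Reaction term: ξ·ΔH°_rxn = 27.508 × -8.45 = -232.44 kJ/s
Sensible, feed 29.2→25 °C: -24.562 kJ/s
Outlet flows (mol/s): A 8.5918, B 27.508
Sensible, products 25→84.2 °C: 373.9 kJ/s
Q = ΔH = 116.89 kJ/s = 116.89 kW
Heat supplied = 420810 kJ/h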